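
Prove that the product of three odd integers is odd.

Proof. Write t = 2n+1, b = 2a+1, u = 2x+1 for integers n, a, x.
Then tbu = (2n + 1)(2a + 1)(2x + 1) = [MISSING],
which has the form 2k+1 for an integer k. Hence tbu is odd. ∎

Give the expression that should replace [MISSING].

(2n + 1)(2a + 1)(2x + 1) = 8anx + 4an + 4ax + 2a + 4nx + 2n + 2x + 1
= 2(4anx + 2an + 2ax + a + 2nx + n + x) + 1.
Since 4anx + 2an + 2ax + a + 2nx + n + x is an integer, the product is of the form 2k+1 for an integer k.

2(4anx + 2an + 2ax + a + 2nx + n + x) + 1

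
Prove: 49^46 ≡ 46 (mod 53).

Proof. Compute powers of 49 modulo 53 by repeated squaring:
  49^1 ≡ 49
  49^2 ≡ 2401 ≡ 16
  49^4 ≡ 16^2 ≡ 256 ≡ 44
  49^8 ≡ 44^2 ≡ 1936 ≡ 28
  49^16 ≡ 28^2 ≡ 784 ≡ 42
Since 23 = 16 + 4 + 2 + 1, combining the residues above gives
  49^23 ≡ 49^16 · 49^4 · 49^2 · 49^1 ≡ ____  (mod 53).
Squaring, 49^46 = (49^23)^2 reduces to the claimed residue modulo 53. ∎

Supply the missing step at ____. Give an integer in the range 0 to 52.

24

Multiply the listed residues: 42 · 44 · 16 · 49 = 1848 → 29568 → 1448832.
Reducing modulo 53: 1448832 = 27336·53 + 24, so 49^23 ≡ 24.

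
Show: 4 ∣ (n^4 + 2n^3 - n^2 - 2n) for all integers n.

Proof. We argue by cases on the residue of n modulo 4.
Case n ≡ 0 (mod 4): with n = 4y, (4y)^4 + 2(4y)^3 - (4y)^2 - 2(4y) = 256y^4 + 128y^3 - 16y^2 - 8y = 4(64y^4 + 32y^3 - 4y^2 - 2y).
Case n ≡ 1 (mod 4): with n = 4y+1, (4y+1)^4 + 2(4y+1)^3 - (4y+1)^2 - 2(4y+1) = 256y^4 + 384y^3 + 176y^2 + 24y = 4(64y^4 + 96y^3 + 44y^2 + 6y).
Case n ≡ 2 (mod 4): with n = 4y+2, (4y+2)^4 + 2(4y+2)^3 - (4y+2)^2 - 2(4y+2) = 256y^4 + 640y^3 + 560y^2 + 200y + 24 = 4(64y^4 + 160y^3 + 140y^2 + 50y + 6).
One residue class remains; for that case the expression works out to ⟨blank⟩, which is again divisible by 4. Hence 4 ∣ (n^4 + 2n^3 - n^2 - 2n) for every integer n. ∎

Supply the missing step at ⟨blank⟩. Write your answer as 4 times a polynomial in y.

Only n ≡ 3 (mod 4) is unaccounted for. Put n = 4y+3:
(4y+3)^4 + 2(4y+3)^3 - (4y+3)^2 - 2(4y+3) expands to 256y^4 + 896y^3 + 1136y^2 + 616y + 120,
and factoring out 4 leaves 4(64y^4 + 224y^3 + 284y^2 + 154y + 30).

4(64y^4 + 224y^3 + 284y^2 + 154y + 30)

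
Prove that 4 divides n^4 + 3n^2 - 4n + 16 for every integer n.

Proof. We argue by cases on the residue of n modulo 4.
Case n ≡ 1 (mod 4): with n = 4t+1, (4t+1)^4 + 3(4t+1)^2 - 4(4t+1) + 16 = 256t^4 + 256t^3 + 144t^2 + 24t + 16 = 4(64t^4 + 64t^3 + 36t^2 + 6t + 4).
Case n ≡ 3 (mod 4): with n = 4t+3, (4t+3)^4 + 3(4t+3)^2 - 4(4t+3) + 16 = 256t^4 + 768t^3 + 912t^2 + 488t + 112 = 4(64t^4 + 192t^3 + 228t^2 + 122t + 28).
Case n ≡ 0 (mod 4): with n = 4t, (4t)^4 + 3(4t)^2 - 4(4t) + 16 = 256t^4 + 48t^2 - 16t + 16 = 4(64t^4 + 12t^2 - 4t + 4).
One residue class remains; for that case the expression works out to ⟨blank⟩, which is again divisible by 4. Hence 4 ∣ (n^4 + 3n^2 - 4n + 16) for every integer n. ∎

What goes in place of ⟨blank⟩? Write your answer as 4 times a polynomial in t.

4(64t^4 + 128t^3 + 108t^2 + 40t + 9)

The residues treated are {1, 3, 0}, so the missing case is n ≡ 2 (mod 4); write n = 4t+2.
Then (4t+2)^4 + 3(4t+2)^2 - 4(4t+2) + 16 = 256t^4 + 512t^3 + 432t^2 + 160t + 36 = 4(64t^4 + 128t^3 + 108t^2 + 40t + 9).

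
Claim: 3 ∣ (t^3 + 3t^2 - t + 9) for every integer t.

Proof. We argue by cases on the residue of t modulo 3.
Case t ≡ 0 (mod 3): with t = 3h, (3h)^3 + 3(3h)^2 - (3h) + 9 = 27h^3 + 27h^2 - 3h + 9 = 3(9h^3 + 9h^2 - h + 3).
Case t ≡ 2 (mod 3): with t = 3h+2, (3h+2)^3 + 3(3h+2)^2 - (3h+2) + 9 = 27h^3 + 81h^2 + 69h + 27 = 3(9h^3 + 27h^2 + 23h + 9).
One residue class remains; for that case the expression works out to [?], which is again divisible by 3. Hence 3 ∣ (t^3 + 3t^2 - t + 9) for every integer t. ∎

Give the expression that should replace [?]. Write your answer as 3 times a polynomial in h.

3(9h^3 + 18h^2 + 8h + 4)

Only t ≡ 1 (mod 3) is unaccounted for. Put t = 3h+1:
(3h+1)^3 + 3(3h+1)^2 - (3h+1) + 9 expands to 27h^3 + 54h^2 + 24h + 12,
and factoring out 3 leaves 3(9h^3 + 18h^2 + 8h + 4).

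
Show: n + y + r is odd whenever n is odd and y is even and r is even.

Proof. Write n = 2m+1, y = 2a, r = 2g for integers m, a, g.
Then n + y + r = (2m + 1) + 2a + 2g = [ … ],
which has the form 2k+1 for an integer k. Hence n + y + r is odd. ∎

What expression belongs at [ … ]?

Expanding: (2m + 1) + 2a + 2g = 2a + 2g + 2m + 1.
Every term except the constant is even, so this is 2(a + g + m) + 1,
and a + g + m ∈ ℤ gives the required form.

2(a + g + m) + 1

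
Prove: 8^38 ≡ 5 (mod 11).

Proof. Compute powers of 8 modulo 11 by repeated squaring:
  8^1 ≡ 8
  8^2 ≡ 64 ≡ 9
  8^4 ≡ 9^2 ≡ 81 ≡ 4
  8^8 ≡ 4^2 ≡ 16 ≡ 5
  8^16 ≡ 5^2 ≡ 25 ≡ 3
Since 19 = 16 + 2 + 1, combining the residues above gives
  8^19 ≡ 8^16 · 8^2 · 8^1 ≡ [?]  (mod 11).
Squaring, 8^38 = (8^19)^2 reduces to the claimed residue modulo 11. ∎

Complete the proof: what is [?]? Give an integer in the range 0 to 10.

7

8^16 · 8^2 · 8^1 ≡ 3 · 9 · 8 = 216.
216 mod 11 = 7, so 8^19 ≡ 7 (mod 11).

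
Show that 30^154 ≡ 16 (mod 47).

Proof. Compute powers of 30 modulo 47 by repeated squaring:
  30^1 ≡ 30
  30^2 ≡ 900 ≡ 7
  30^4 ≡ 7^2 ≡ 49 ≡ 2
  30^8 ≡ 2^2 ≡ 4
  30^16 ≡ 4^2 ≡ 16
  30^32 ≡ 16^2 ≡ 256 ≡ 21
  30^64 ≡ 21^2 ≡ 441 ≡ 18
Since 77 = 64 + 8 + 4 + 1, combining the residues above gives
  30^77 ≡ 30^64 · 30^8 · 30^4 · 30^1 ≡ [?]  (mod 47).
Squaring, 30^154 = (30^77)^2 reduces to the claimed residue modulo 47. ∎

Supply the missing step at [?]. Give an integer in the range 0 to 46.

43

Multiply the listed residues: 18 · 4 · 2 · 30 = 72 → 144 → 4320.
Reducing modulo 47: 4320 = 91·47 + 43, so 30^77 ≡ 43.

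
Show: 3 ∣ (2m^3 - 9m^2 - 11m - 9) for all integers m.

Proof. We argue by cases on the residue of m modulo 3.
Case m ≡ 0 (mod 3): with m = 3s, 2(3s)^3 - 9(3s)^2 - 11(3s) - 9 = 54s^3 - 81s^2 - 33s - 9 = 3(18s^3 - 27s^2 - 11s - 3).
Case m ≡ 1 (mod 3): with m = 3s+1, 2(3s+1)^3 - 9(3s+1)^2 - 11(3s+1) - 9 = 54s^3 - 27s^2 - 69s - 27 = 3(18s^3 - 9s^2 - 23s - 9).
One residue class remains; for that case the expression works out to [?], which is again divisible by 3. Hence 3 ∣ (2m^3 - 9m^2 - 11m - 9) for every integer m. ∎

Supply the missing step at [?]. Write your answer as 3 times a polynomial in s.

3(18s^3 + 9s^2 - 23s - 17)

The residues treated are {0, 1}, so the missing case is m ≡ 2 (mod 3); write m = 3s+2.
Then 2(3s+2)^3 - 9(3s+2)^2 - 11(3s+2) - 9 = 54s^3 + 27s^2 - 69s - 51 = 3(18s^3 + 9s^2 - 23s - 17).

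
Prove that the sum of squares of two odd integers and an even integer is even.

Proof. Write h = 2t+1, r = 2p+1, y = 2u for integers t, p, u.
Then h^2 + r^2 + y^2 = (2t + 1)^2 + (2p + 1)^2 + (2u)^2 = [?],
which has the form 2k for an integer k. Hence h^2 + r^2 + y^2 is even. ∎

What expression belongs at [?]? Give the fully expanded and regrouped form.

2(2p^2 + 2p + 2t^2 + 2t + 2u^2 + 1)

Expanding: (2t + 1)^2 + (2p + 1)^2 + (2u)^2 = 4p^2 + 4p + 4t^2 + 4t + 4u^2 + 2.
Every term is even; pulling out the factor of 2 gives 2(2p^2 + 2p + 2t^2 + 2t + 2u^2 + 1).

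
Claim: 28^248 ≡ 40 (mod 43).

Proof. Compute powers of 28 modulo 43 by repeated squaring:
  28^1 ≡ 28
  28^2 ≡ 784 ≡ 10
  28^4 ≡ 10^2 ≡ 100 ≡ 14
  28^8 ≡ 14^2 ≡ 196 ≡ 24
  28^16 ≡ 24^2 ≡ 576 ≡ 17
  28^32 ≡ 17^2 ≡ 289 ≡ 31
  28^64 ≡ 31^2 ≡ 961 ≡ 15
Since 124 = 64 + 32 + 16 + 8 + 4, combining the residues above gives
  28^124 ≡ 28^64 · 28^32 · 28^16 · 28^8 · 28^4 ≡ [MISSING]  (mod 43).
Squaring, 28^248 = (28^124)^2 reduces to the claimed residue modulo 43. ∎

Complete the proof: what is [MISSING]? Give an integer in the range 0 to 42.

13

28^64 · 28^32 · 28^16 · 28^8 · 28^4 ≡ 15 · 31 · 17 · 24 · 14 = 2656080.
2656080 mod 43 = 13, so 28^124 ≡ 13 (mod 43).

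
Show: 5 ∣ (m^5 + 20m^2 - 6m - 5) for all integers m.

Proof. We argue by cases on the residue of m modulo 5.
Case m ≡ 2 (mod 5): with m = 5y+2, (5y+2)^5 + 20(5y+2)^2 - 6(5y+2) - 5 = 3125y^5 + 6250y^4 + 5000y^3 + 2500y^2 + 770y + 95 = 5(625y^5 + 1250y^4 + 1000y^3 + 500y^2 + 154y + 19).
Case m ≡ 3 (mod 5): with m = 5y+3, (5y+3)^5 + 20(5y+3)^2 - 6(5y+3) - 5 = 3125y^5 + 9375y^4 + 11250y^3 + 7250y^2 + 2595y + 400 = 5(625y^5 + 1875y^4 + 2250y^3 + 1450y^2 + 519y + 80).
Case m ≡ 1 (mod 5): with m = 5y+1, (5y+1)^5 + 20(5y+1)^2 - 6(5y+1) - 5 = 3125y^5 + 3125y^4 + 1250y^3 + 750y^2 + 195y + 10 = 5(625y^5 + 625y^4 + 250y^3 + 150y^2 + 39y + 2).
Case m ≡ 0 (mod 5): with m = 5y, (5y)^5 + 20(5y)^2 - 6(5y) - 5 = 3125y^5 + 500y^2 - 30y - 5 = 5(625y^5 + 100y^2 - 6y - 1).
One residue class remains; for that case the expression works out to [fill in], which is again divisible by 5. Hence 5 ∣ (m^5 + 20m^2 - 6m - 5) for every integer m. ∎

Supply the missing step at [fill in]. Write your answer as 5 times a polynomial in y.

5(625y^5 + 2500y^4 + 4000y^3 + 3300y^2 + 1434y + 263)

Only m ≡ 4 (mod 5) is unaccounted for. Put m = 5y+4:
(5y+4)^5 + 20(5y+4)^2 - 6(5y+4) - 5 expands to 3125y^5 + 12500y^4 + 20000y^3 + 16500y^2 + 7170y + 1315,
and factoring out 5 leaves 5(625y^5 + 2500y^4 + 4000y^3 + 3300y^2 + 1434y + 263).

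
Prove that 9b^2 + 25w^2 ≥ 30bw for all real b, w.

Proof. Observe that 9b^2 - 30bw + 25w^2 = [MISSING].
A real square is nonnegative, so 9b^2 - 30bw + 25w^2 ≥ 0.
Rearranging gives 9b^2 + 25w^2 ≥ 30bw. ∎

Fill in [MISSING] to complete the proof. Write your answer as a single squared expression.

9b^2 - 30bw + 25w^2 is a perfect-square trinomial: the outer terms are (3b)^2 and (5w)^2, and the cross term is -2·3b·5w.
So 9b^2 - 30bw + 25w^2 = (3b - 5w)^2 ≥ 0.

(3b - 5w)^2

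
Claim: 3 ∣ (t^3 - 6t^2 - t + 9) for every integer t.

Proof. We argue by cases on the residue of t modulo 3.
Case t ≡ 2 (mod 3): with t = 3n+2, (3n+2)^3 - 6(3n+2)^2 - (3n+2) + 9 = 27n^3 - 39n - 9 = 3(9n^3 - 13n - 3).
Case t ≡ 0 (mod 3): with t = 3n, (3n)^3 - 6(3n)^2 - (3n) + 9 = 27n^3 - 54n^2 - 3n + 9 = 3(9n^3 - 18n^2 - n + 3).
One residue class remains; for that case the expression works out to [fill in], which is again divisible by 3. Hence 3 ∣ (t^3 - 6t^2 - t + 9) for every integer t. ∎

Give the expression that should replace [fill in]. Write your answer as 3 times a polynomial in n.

3(9n^3 - 9n^2 - 10n + 1)

The residues treated are {2, 0}, so the missing case is t ≡ 1 (mod 3); write t = 3n+1.
Then (3n+1)^3 - 6(3n+1)^2 - (3n+1) + 9 = 27n^3 - 27n^2 - 30n + 3 = 3(9n^3 - 9n^2 - 10n + 1).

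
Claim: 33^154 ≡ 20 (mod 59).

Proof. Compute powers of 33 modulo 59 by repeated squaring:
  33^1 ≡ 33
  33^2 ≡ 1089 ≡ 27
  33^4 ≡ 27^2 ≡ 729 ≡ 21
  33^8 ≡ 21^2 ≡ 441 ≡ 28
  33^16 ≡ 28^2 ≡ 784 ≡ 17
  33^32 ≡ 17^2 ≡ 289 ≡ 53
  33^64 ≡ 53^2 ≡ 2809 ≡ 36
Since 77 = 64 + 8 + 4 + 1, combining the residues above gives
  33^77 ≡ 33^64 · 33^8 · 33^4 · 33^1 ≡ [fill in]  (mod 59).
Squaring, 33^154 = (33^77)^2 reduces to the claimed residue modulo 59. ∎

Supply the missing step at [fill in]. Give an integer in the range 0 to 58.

Multiply the listed residues: 36 · 28 · 21 · 33 = 1008 → 21168 → 698544.
Reducing modulo 59: 698544 = 11839·59 + 43, so 33^77 ≡ 43.

43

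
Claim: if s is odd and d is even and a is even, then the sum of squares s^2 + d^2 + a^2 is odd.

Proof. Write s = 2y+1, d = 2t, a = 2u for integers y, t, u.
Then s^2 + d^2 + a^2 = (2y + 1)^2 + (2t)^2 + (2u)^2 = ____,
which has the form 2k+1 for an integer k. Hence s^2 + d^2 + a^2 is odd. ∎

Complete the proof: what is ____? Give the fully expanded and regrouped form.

2(2t^2 + 2u^2 + 2y^2 + 2y) + 1

(2y + 1)^2 + (2t)^2 + (2u)^2 = 4t^2 + 4u^2 + 4y^2 + 4y + 1
= 2(2t^2 + 2u^2 + 2y^2 + 2y) + 1.
Since 2t^2 + 2u^2 + 2y^2 + 2y is an integer, the sum of squares is of the form 2k+1 for an integer k.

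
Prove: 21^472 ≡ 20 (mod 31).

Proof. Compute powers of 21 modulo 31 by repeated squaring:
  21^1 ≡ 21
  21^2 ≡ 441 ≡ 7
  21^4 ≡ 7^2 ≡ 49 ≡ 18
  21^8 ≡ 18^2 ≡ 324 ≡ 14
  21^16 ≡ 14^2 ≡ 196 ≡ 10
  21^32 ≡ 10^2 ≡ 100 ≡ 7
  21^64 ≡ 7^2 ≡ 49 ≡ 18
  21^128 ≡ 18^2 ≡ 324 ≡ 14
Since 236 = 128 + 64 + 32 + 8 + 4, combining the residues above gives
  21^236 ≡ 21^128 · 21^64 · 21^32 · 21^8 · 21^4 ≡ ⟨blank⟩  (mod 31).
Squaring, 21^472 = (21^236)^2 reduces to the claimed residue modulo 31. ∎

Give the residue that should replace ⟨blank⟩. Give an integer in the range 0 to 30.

21^128 · 21^64 · 21^32 · 21^8 · 21^4 ≡ 14 · 18 · 7 · 14 · 18 = 444528.
444528 mod 31 = 19, so 21^236 ≡ 19 (mod 31).

19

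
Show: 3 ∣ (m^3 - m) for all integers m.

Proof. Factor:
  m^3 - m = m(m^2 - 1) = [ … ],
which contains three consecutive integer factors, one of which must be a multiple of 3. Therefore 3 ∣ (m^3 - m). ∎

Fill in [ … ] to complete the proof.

m(m^2 - 1) = m(m - 1)(m + 1) = (m - 1)m(m + 1).
These three factors are consecutive integers, so their product is divisible by 3.

(m - 1)m(m + 1)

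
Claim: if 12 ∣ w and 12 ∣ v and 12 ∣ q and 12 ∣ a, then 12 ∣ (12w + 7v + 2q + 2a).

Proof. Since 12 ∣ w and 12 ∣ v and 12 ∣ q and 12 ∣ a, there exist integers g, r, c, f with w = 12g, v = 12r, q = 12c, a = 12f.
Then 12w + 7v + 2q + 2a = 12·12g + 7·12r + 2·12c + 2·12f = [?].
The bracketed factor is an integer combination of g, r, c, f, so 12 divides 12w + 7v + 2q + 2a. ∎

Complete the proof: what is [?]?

Pull the common 12 out of every term: 12·12g + 7·12r + 2·12c + 2·12f = 12(2c + 2f + 12g + 7r).
2c + 2f + 12g + 7r is an integer, which exhibits the divisibility.

12(2c + 2f + 12g + 7r)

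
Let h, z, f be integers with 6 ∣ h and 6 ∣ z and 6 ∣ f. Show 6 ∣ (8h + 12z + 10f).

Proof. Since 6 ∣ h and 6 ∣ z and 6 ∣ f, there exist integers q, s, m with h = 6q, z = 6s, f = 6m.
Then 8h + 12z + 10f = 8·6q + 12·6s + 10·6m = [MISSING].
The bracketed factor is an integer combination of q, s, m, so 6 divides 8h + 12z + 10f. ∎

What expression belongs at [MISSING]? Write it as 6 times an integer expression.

6(10m + 8q + 12s)

Pull the common 6 out of every term: 8·6q + 12·6s + 10·6m = 6(10m + 8q + 12s).
10m + 8q + 12s is an integer, which exhibits the divisibility.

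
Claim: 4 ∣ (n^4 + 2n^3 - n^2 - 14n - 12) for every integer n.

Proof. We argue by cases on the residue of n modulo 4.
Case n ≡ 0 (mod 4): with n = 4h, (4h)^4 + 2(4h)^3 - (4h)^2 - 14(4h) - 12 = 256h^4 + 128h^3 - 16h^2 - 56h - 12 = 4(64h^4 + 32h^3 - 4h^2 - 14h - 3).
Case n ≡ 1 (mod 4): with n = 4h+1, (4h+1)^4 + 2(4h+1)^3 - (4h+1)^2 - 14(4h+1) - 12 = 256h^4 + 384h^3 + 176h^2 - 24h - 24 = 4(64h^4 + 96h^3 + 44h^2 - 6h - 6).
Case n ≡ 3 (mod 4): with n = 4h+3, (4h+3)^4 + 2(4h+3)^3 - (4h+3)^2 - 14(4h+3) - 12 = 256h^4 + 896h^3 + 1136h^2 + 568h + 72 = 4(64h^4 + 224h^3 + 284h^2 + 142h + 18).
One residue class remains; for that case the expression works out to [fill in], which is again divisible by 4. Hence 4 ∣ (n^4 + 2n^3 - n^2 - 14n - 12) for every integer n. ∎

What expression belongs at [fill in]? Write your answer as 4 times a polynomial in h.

The residues treated are {0, 1, 3}, so the missing case is n ≡ 2 (mod 4); write n = 4h+2.
Then (4h+2)^4 + 2(4h+2)^3 - (4h+2)^2 - 14(4h+2) - 12 = 256h^4 + 640h^3 + 560h^2 + 152h - 12 = 4(64h^4 + 160h^3 + 140h^2 + 38h - 3).

4(64h^4 + 160h^3 + 140h^2 + 38h - 3)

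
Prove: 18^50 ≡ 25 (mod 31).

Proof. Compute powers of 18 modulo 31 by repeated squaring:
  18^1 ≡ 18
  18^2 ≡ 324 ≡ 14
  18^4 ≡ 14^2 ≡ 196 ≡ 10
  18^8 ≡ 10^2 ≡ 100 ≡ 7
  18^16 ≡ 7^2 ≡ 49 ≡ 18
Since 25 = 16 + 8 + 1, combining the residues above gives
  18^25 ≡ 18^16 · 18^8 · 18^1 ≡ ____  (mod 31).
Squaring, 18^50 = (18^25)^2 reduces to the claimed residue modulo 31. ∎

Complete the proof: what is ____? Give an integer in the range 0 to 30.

18^16 · 18^8 · 18^1 ≡ 18 · 7 · 18 = 2268.
2268 mod 31 = 5, so 18^25 ≡ 5 (mod 31).

5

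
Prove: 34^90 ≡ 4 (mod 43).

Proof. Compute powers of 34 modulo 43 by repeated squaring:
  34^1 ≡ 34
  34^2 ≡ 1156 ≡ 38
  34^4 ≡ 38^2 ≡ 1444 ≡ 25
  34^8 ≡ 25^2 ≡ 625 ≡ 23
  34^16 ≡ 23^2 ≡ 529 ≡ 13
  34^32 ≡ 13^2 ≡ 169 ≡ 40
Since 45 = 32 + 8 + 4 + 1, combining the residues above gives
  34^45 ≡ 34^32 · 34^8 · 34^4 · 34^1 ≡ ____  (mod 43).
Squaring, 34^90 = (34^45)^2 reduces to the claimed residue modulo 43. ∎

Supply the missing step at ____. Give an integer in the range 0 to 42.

Multiply the listed residues: 40 · 23 · 25 · 34 = 920 → 23000 → 782000.
Reducing modulo 43: 782000 = 18186·43 + 2, so 34^45 ≡ 2.

2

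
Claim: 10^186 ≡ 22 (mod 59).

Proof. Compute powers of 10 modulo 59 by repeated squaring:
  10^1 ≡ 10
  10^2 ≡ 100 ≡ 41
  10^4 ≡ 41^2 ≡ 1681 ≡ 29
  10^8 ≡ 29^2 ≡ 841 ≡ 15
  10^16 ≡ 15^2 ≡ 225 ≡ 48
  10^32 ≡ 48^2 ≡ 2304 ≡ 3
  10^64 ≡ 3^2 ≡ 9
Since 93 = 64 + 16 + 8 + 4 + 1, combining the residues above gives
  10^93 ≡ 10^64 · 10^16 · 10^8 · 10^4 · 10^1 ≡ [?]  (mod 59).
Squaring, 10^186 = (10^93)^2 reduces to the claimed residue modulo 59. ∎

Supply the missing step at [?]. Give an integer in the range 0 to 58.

50

Multiply the listed residues: 9 · 48 · 15 · 29 · 10 = 432 → 6480 → 187920 → 1879200.
Reducing modulo 59: 1879200 = 31850·59 + 50, so 10^93 ≡ 50.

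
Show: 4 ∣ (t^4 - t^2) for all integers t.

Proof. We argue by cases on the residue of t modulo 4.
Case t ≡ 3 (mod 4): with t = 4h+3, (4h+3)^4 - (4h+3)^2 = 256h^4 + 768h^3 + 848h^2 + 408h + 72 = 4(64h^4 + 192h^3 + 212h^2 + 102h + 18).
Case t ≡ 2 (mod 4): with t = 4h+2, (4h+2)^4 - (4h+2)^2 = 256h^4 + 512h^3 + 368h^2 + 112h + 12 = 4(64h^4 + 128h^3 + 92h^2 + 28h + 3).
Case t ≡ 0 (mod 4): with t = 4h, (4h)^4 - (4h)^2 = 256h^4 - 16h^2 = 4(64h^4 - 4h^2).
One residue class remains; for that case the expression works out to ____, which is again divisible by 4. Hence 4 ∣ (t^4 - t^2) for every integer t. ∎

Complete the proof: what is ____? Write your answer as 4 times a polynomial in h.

4(64h^4 + 64h^3 + 20h^2 + 2h)

Only t ≡ 1 (mod 4) is unaccounted for. Put t = 4h+1:
(4h+1)^4 - (4h+1)^2 expands to 256h^4 + 256h^3 + 80h^2 + 8h,
and factoring out 4 leaves 4(64h^4 + 64h^3 + 20h^2 + 2h).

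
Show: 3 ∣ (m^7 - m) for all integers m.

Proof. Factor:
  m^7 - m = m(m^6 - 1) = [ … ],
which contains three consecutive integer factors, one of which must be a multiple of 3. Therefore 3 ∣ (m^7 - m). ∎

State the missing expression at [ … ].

m^6 - 1 = (m^2 - 1)(m^4 + m^2 + 1), and m^2 - 1 = (m-1)(m+1).
So m(m^6 - 1) = (m - 1)m(m + 1)(m^4 + m^2 + 1).

(m - 1)m(m + 1)(m^4 + m^2 + 1)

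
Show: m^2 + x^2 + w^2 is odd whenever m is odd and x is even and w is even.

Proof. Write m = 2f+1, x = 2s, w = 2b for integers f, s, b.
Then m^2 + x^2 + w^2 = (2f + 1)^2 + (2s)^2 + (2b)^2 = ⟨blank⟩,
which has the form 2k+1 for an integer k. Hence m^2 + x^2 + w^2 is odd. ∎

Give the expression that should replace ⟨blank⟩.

2(2b^2 + 2f^2 + 2f + 2s^2) + 1

Expanding: (2f + 1)^2 + (2s)^2 + (2b)^2 = 4b^2 + 4f^2 + 4f + 4s^2 + 1.
Every term except the constant is even, so this is 2(2b^2 + 2f^2 + 2f + 2s^2) + 1,
and 2b^2 + 2f^2 + 2f + 2s^2 ∈ ℤ gives the required form.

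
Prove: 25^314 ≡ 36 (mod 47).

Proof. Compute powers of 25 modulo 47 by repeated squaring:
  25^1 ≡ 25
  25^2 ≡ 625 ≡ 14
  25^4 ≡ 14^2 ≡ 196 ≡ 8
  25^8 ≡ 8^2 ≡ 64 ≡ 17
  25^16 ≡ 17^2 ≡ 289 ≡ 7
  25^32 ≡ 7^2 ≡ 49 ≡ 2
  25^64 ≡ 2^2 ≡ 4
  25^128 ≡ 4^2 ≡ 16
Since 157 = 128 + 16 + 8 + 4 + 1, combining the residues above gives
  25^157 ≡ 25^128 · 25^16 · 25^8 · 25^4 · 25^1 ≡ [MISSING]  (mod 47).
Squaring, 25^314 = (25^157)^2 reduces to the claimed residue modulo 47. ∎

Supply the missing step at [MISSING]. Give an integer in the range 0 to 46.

6

Multiply the listed residues: 16 · 7 · 17 · 8 · 25 = 112 → 1904 → 15232 → 380800.
Reducing modulo 47: 380800 = 8102·47 + 6, so 25^157 ≡ 6.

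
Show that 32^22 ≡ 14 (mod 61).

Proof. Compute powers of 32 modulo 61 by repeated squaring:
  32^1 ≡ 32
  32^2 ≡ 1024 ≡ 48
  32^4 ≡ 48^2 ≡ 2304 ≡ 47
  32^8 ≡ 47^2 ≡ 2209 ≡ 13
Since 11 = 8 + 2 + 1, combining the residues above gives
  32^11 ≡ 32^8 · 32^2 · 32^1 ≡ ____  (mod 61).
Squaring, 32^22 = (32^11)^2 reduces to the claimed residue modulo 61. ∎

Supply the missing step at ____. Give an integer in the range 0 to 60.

21

32^8 · 32^2 · 32^1 ≡ 13 · 48 · 32 = 19968.
19968 mod 61 = 21, so 32^11 ≡ 21 (mod 61).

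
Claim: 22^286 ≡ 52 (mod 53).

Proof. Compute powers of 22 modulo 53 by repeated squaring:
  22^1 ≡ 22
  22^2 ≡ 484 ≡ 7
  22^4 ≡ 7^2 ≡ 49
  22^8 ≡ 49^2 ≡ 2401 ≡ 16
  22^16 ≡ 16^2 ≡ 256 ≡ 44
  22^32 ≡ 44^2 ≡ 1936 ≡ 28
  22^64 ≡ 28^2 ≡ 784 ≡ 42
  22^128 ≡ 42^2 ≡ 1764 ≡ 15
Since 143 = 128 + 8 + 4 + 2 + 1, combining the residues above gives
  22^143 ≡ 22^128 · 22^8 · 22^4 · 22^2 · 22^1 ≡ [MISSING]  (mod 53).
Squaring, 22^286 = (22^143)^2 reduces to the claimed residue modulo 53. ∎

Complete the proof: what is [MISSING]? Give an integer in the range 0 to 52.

22^128 · 22^8 · 22^4 · 22^2 · 22^1 ≡ 15 · 16 · 49 · 7 · 22 = 1811040.
1811040 mod 53 = 30, so 22^143 ≡ 30 (mod 53).

30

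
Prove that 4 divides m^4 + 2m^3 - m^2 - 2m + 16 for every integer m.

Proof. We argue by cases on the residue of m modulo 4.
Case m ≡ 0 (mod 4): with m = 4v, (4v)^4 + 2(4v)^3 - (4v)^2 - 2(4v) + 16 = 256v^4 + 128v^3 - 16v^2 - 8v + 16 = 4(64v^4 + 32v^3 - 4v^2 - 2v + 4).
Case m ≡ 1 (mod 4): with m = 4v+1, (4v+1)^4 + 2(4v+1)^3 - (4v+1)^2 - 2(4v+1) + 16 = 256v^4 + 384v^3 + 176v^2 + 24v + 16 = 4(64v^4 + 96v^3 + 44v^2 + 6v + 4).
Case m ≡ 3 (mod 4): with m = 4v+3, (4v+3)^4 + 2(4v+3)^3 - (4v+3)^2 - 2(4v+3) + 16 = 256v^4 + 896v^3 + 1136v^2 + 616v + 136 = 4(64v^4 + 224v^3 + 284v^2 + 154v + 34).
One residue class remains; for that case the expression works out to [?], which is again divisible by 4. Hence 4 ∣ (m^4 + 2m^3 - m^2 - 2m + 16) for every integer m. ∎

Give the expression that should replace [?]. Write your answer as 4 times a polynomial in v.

4(64v^4 + 160v^3 + 140v^2 + 50v + 10)

Only m ≡ 2 (mod 4) is unaccounted for. Put m = 4v+2:
(4v+2)^4 + 2(4v+2)^3 - (4v+2)^2 - 2(4v+2) + 16 expands to 256v^4 + 640v^3 + 560v^2 + 200v + 40,
and factoring out 4 leaves 4(64v^4 + 160v^3 + 140v^2 + 50v + 10).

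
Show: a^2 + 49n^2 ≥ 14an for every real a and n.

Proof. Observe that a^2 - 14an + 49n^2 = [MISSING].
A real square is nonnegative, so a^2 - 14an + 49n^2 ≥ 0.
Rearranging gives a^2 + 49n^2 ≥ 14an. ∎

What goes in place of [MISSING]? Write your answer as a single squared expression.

The leading and trailing coefficients are 1^2 and 7^2, and 14 = 2·1·7, so the trinomial is (a - 7n)^2.
Hence a^2 - 14an + 49n^2 ≥ 0.

(a - 7n)^2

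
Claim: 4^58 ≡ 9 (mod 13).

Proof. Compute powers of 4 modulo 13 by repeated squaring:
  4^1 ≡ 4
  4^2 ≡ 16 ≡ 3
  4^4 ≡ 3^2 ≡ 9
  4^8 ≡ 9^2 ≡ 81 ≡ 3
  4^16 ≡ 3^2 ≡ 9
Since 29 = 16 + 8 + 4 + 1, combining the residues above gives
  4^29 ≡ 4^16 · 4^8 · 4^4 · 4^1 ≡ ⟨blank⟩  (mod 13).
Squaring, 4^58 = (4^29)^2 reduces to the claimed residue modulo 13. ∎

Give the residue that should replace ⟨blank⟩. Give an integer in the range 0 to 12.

10

4^16 · 4^8 · 4^4 · 4^1 ≡ 9 · 3 · 9 · 4 = 972.
972 mod 13 = 10, so 4^29 ≡ 10 (mod 13).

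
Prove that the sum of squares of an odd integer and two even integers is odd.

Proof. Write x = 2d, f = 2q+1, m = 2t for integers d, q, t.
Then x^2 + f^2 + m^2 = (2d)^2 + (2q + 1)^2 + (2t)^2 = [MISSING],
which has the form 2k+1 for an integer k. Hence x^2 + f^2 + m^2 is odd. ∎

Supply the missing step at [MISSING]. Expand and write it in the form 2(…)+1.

(2d)^2 + (2q + 1)^2 + (2t)^2 = 4d^2 + 4q^2 + 4q + 4t^2 + 1
= 2(2d^2 + 2q^2 + 2q + 2t^2) + 1.
Since 2d^2 + 2q^2 + 2q + 2t^2 is an integer, the sum of squares is of the form 2k+1 for an integer k.

2(2d^2 + 2q^2 + 2q + 2t^2) + 1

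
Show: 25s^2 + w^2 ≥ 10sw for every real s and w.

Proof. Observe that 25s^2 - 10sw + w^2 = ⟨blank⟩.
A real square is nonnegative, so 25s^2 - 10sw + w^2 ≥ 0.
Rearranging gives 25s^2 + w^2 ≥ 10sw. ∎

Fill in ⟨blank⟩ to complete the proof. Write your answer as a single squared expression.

(5s - w)^2

25s^2 - 10sw + w^2 is a perfect-square trinomial: the outer terms are (5s)^2 and (w)^2, and the cross term is -2·5s·w.
So 25s^2 - 10sw + w^2 = (5s - w)^2 ≥ 0.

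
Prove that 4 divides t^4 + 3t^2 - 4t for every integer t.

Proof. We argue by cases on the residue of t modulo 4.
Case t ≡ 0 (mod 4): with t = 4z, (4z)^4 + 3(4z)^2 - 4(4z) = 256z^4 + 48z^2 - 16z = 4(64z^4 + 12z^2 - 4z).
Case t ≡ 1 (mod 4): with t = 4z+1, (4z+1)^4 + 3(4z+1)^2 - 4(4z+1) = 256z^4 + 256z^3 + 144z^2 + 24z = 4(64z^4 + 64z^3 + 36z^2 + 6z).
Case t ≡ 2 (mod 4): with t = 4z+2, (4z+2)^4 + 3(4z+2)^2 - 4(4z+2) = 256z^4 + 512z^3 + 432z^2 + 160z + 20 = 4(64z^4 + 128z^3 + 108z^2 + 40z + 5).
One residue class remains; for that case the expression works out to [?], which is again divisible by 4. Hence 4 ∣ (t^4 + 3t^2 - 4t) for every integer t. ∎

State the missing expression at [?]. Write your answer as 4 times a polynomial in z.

The residues treated are {0, 1, 2}, so the missing case is t ≡ 3 (mod 4); write t = 4z+3.
Then (4z+3)^4 + 3(4z+3)^2 - 4(4z+3) = 256z^4 + 768z^3 + 912z^2 + 488z + 96 = 4(64z^4 + 192z^3 + 228z^2 + 122z + 24).

4(64z^4 + 192z^3 + 228z^2 + 122z + 24)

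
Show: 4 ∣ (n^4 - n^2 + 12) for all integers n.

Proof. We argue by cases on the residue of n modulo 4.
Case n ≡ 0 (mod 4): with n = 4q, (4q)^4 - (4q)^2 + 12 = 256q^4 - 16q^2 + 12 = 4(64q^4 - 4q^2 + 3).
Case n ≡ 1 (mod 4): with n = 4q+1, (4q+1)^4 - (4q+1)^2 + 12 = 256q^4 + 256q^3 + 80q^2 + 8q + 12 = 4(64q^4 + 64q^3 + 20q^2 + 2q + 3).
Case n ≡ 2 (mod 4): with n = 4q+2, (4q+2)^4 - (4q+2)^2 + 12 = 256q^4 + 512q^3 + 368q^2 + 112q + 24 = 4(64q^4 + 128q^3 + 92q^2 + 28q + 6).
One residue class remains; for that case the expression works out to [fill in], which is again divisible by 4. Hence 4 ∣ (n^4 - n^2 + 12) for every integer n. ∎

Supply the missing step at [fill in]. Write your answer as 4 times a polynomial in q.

4(64q^4 + 192q^3 + 212q^2 + 102q + 21)

The residues treated are {0, 1, 2}, so the missing case is n ≡ 3 (mod 4); write n = 4q+3.
Then (4q+3)^4 - (4q+3)^2 + 12 = 256q^4 + 768q^3 + 848q^2 + 408q + 84 = 4(64q^4 + 192q^3 + 212q^2 + 102q + 21).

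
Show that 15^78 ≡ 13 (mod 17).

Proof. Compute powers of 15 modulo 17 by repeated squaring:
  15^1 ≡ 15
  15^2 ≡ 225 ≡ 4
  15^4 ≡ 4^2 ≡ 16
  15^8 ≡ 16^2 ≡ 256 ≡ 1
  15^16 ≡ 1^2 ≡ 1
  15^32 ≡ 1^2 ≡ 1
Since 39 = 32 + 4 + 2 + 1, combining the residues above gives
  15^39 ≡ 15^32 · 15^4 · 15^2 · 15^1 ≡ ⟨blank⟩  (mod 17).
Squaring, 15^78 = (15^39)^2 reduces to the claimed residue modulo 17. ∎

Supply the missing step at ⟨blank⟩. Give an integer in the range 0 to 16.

8

Multiply the listed residues: 1 · 16 · 4 · 15 = 16 → 64 → 960.
Reducing modulo 17: 960 = 56·17 + 8, so 15^39 ≡ 8.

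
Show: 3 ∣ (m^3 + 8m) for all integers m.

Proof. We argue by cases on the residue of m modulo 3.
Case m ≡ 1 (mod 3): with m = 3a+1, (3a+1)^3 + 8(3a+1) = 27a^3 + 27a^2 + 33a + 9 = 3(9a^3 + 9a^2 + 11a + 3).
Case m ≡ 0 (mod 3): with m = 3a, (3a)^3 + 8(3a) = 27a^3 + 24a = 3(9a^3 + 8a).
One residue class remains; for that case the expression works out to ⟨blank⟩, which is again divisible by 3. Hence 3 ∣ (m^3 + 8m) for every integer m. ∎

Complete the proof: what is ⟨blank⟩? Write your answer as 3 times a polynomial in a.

Only m ≡ 2 (mod 3) is unaccounted for. Put m = 3a+2:
(3a+2)^3 + 8(3a+2) expands to 27a^3 + 54a^2 + 60a + 24,
and factoring out 3 leaves 3(9a^3 + 18a^2 + 20a + 8).

3(9a^3 + 18a^2 + 20a + 8)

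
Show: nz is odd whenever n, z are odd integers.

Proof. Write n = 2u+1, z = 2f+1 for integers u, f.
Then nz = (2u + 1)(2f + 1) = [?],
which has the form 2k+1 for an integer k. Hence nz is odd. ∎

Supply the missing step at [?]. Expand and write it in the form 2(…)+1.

(2u + 1)(2f + 1) = 4fu + 2f + 2u + 1
= 2(2fu + f + u) + 1.
Since 2fu + f + u is an integer, the product is of the form 2k+1 for an integer k.

2(2fu + f + u) + 1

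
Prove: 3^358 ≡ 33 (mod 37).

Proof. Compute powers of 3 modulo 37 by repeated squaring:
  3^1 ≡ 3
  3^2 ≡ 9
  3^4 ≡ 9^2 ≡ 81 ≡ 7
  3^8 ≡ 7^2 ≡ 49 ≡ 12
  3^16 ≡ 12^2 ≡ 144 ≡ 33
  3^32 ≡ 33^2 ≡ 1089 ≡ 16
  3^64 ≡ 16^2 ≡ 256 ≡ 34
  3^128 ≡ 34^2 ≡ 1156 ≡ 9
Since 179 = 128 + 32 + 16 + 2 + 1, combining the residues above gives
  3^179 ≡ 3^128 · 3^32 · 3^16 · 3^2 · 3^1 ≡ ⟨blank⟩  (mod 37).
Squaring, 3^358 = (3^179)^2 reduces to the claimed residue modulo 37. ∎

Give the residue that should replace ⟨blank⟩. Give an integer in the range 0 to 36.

25

Multiply the listed residues: 9 · 16 · 33 · 9 · 3 = 144 → 4752 → 42768 → 128304.
Reducing modulo 37: 128304 = 3467·37 + 25, so 3^179 ≡ 25.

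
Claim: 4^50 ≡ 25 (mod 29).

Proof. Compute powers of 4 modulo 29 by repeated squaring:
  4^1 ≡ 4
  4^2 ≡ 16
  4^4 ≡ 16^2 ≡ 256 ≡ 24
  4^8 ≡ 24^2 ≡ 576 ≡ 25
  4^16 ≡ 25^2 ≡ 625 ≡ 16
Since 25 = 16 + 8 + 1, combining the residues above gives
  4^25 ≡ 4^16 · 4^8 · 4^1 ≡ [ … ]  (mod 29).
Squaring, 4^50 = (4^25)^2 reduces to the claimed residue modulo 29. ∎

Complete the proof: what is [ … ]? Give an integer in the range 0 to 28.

4^16 · 4^8 · 4^1 ≡ 16 · 25 · 4 = 1600.
1600 mod 29 = 5, so 4^25 ≡ 5 (mod 29).

5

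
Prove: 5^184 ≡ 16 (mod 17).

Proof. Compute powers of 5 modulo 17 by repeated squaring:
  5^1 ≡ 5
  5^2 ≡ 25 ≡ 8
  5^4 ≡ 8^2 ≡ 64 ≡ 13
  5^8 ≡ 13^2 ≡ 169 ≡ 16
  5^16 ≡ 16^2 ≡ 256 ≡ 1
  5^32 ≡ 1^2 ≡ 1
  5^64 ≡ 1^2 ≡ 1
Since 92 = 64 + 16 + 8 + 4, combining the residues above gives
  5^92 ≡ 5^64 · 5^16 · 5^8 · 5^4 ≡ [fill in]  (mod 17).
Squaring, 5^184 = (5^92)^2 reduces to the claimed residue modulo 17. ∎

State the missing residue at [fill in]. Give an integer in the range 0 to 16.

4

5^64 · 5^16 · 5^8 · 5^4 ≡ 1 · 1 · 16 · 13 = 208.
208 mod 17 = 4, so 5^92 ≡ 4 (mod 17).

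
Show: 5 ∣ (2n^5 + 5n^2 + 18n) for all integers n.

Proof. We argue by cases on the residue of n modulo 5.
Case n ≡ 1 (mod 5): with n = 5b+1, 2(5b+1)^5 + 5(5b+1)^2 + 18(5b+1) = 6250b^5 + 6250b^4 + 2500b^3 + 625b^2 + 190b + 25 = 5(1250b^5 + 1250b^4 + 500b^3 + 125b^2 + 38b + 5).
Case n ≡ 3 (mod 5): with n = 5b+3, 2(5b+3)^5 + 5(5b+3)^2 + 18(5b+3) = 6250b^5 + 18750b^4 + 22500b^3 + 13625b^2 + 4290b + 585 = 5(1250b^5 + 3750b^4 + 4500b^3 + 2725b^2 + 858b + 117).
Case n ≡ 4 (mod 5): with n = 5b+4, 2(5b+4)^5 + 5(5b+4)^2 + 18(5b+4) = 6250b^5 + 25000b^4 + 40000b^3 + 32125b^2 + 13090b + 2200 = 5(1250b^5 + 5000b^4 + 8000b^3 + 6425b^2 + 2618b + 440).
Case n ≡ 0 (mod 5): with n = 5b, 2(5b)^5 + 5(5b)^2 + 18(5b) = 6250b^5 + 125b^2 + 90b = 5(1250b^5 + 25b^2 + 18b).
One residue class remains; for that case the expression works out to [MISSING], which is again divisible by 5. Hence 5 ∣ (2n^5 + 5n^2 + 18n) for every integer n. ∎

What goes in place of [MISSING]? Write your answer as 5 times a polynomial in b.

5(1250b^5 + 2500b^4 + 2000b^3 + 825b^2 + 198b + 24)

Only n ≡ 2 (mod 5) is unaccounted for. Put n = 5b+2:
2(5b+2)^5 + 5(5b+2)^2 + 18(5b+2) expands to 6250b^5 + 12500b^4 + 10000b^3 + 4125b^2 + 990b + 120,
and factoring out 5 leaves 5(1250b^5 + 2500b^4 + 2000b^3 + 825b^2 + 198b + 24).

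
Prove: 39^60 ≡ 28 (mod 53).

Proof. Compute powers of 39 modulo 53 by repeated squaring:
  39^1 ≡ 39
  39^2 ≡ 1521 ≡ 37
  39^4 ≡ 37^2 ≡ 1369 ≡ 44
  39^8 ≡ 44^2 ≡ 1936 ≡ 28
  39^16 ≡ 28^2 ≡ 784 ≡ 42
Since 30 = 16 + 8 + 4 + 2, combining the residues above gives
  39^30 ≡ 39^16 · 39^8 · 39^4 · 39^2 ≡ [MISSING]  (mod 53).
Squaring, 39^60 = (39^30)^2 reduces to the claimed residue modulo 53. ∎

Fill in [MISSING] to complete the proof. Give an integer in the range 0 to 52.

9

39^16 · 39^8 · 39^4 · 39^2 ≡ 42 · 28 · 44 · 37 = 1914528.
1914528 mod 53 = 9, so 39^30 ≡ 9 (mod 53).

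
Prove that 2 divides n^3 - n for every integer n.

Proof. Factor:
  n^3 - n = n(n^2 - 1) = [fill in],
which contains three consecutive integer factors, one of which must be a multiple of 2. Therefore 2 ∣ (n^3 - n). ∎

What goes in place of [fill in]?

(n - 1)n(n + 1)

n(n^2 - 1) = n(n - 1)(n + 1) = (n - 1)n(n + 1).
These three factors are consecutive integers, so their product is divisible by 2.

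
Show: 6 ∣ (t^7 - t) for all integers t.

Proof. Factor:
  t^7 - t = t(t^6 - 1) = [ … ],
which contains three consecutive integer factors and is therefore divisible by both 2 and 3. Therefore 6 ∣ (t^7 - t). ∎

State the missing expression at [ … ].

t^6 - 1 = (t^2 - 1)(t^4 + t^2 + 1), and t^2 - 1 = (t-1)(t+1).
So t(t^6 - 1) = (t - 1)t(t + 1)(t^4 + t^2 + 1).

(t - 1)t(t + 1)(t^4 + t^2 + 1)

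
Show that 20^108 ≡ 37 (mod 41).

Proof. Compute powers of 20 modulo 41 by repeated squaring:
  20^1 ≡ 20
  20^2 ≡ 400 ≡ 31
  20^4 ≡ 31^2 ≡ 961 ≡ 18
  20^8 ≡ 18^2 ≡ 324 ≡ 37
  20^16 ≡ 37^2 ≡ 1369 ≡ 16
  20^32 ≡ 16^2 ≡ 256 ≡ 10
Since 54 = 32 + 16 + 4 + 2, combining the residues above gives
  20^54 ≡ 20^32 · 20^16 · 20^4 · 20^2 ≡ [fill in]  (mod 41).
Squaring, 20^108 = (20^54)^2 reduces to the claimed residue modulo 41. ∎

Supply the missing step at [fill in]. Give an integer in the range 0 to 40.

23

Multiply the listed residues: 10 · 16 · 18 · 31 = 160 → 2880 → 89280.
Reducing modulo 41: 89280 = 2177·41 + 23, so 20^54 ≡ 23.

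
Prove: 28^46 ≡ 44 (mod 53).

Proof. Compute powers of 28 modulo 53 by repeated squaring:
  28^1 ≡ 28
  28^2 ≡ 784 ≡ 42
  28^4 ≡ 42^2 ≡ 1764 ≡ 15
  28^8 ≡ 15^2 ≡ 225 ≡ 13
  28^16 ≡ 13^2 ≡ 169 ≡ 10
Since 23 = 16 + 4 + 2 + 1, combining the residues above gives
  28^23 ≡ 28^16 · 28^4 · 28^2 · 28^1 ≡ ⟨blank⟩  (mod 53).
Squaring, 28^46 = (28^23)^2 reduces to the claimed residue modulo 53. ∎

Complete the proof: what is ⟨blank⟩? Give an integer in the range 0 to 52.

28^16 · 28^4 · 28^2 · 28^1 ≡ 10 · 15 · 42 · 28 = 176400.
176400 mod 53 = 16, so 28^23 ≡ 16 (mod 53).

16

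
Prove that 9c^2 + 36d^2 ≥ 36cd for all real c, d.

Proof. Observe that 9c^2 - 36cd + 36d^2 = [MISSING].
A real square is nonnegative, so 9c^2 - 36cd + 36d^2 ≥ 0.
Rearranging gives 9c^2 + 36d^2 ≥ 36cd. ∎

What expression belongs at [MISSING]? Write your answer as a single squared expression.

(3c - 6d)^2

The leading and trailing coefficients are 3^2 and 6^2, and 36 = 2·3·6, so the trinomial is (3c - 6d)^2.
Hence 9c^2 - 36cd + 36d^2 ≥ 0.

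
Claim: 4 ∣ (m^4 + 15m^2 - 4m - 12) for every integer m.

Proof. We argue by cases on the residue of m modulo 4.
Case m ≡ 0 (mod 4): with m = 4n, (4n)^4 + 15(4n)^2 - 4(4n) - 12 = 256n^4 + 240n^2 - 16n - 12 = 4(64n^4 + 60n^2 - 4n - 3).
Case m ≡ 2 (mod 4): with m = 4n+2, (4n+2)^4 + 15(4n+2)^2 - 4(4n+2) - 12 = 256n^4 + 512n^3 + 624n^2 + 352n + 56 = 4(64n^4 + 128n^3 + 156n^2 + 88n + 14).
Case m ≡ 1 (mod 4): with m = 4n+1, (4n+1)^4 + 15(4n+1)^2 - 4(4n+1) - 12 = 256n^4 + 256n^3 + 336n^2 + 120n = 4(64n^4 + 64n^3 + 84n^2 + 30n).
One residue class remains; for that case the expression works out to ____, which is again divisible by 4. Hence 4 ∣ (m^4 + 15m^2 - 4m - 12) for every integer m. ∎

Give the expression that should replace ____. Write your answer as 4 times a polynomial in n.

4(64n^4 + 192n^3 + 276n^2 + 194n + 48)

Only m ≡ 3 (mod 4) is unaccounted for. Put m = 4n+3:
(4n+3)^4 + 15(4n+3)^2 - 4(4n+3) - 12 expands to 256n^4 + 768n^3 + 1104n^2 + 776n + 192,
and factoring out 4 leaves 4(64n^4 + 192n^3 + 276n^2 + 194n + 48).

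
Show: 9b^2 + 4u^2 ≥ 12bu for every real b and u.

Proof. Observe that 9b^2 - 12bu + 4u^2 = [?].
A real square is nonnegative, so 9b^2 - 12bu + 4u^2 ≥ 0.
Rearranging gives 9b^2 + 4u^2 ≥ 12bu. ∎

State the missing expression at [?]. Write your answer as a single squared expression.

The leading and trailing coefficients are 3^2 and 2^2, and 12 = 2·3·2, so the trinomial is (3b - 2u)^2.
Hence 9b^2 - 12bu + 4u^2 ≥ 0.

(3b - 2u)^2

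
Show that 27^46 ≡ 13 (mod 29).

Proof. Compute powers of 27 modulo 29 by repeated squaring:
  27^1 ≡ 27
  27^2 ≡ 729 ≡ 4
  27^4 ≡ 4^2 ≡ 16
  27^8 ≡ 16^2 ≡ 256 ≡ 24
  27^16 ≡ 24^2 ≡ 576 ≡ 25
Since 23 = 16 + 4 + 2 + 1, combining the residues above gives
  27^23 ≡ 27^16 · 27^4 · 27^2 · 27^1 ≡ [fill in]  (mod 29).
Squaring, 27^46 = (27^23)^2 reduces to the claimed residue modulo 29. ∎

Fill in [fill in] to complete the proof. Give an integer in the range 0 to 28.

Multiply the listed residues: 25 · 16 · 4 · 27 = 400 → 1600 → 43200.
Reducing modulo 29: 43200 = 1489·29 + 19, so 27^23 ≡ 19.

19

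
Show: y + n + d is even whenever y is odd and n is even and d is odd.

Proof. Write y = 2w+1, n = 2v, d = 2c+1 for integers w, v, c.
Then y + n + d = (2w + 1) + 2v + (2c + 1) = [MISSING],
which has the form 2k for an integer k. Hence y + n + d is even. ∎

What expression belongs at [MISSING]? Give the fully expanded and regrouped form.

Expanding: (2w + 1) + 2v + (2c + 1) = 2c + 2v + 2w + 2.
Every term is even; pulling out the factor of 2 gives 2(c + v + w + 1).

2(c + v + w + 1)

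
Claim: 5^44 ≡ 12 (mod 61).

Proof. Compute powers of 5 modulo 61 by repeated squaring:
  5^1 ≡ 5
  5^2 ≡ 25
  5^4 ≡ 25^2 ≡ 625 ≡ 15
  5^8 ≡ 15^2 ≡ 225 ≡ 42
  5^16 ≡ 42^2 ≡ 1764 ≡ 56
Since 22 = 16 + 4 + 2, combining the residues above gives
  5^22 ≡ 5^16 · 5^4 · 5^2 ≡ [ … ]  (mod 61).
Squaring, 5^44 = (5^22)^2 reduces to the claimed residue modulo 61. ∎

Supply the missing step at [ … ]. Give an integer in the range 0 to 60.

16

5^16 · 5^4 · 5^2 ≡ 56 · 15 · 25 = 21000.
21000 mod 61 = 16, so 5^22 ≡ 16 (mod 61).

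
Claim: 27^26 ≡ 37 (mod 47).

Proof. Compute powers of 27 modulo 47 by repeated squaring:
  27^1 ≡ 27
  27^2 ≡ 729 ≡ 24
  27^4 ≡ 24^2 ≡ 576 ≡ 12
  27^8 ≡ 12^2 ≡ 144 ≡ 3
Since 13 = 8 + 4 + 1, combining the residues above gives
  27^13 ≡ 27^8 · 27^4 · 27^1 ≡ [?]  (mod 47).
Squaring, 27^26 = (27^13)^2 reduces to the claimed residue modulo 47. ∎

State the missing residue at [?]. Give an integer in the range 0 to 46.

32

27^8 · 27^4 · 27^1 ≡ 3 · 12 · 27 = 972.
972 mod 47 = 32, so 27^13 ≡ 32 (mod 47).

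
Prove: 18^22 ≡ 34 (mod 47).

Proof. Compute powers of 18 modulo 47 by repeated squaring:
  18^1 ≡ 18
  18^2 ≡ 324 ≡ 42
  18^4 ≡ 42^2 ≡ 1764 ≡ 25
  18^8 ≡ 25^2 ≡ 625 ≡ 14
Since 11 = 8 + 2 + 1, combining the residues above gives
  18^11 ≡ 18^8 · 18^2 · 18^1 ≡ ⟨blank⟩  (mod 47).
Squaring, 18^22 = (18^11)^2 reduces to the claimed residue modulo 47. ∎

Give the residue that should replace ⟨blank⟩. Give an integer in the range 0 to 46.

9

Multiply the listed residues: 14 · 42 · 18 = 588 → 10584.
Reducing modulo 47: 10584 = 225·47 + 9, so 18^11 ≡ 9.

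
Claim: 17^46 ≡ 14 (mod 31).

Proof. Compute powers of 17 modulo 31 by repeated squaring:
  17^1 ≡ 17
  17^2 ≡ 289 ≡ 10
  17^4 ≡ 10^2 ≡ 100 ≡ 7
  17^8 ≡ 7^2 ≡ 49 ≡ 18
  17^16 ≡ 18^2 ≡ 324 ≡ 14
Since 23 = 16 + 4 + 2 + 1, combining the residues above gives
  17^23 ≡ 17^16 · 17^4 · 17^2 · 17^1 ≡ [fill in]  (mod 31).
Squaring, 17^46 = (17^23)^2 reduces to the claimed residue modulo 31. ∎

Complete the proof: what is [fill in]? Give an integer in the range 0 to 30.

Multiply the listed residues: 14 · 7 · 10 · 17 = 98 → 980 → 16660.
Reducing modulo 31: 16660 = 537·31 + 13, so 17^23 ≡ 13.

13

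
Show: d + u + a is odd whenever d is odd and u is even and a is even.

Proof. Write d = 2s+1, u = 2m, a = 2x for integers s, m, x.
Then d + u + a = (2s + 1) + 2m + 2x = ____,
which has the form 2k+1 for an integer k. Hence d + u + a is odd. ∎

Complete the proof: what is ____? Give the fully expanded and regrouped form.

(2s + 1) + 2m + 2x = 2m + 2s + 2x + 1
= 2(m + s + x) + 1.
Since m + s + x is an integer, the sum is of the form 2k+1 for an integer k.

2(m + s + x) + 1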